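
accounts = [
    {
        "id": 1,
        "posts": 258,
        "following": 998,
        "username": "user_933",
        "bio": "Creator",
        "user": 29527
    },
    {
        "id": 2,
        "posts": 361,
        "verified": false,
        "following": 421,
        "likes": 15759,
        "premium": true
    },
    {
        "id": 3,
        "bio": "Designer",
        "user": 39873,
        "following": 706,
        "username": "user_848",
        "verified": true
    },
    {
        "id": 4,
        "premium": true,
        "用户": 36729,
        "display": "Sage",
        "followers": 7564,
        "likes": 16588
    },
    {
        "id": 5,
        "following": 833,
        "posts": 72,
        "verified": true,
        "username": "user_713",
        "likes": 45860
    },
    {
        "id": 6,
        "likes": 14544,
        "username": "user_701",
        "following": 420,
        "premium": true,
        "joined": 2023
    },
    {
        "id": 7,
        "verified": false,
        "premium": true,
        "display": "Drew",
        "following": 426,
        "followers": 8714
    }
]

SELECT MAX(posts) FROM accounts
361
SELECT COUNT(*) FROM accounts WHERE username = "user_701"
1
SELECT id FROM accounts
[1, 2, 3, 4, 5, 6, 7]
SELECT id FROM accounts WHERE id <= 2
[1, 2]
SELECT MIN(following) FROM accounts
420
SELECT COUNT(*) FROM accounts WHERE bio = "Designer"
1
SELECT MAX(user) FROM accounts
39873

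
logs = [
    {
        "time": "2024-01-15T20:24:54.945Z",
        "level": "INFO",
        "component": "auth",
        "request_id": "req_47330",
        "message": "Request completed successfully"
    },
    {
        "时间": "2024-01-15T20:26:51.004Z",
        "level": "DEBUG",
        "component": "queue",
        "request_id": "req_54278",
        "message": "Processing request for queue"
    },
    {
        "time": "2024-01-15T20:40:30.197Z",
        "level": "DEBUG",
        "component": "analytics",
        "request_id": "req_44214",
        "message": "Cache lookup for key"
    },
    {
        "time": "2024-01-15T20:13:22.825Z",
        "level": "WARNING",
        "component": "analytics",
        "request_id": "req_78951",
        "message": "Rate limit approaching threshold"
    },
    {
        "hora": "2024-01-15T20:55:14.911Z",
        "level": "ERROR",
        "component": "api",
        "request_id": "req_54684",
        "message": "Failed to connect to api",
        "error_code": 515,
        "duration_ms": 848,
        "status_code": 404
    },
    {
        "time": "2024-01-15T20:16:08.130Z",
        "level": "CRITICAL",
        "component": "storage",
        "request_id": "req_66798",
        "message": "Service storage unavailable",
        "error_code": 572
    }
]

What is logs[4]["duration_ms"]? 848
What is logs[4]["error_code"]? 515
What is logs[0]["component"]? "auth"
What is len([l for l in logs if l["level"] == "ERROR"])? 1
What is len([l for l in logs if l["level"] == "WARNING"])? 1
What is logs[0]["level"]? "INFO"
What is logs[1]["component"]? "queue"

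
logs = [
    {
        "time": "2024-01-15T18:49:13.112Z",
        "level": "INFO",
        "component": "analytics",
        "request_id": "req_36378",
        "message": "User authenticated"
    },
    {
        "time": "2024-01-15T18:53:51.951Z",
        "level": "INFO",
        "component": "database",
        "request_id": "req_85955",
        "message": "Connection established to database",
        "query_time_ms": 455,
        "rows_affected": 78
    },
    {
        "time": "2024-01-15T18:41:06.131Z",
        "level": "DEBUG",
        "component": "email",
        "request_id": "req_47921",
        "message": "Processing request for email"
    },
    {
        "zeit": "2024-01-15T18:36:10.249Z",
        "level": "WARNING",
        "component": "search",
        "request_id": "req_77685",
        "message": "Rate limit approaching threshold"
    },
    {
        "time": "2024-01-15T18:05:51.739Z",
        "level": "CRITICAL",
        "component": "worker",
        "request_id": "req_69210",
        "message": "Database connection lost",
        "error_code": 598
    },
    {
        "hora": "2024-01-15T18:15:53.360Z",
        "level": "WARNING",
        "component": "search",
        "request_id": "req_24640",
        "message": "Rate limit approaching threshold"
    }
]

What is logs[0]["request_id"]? "req_36378"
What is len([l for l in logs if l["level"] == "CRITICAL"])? 1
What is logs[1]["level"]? "INFO"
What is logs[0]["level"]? "INFO"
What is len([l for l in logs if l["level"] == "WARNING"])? 2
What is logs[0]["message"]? "User authenticated"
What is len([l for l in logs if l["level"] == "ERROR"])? 0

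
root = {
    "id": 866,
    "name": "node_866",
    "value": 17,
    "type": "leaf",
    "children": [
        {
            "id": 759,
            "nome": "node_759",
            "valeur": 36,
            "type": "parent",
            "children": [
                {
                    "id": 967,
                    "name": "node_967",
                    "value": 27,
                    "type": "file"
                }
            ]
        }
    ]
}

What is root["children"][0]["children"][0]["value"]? 27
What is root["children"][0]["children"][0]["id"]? 967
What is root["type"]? "leaf"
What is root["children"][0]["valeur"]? 36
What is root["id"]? 866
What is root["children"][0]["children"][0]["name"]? "node_967"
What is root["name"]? "node_866"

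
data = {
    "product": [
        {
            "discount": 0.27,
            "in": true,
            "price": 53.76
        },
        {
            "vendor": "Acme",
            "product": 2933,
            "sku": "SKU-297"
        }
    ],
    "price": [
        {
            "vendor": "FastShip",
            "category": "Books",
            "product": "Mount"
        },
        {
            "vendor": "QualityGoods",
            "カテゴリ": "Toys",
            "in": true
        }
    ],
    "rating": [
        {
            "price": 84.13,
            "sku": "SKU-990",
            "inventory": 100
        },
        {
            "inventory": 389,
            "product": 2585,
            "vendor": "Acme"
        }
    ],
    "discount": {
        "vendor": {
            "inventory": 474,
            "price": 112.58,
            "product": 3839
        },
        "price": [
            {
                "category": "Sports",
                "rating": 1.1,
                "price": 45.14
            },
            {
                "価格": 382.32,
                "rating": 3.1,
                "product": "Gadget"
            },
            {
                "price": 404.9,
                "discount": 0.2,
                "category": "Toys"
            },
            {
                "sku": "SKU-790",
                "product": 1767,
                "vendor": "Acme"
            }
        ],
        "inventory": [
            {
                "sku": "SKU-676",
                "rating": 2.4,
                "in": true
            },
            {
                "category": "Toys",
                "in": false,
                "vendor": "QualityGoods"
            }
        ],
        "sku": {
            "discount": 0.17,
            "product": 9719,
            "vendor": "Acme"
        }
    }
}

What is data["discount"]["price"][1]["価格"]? 382.32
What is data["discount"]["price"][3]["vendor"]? "Acme"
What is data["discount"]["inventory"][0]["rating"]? 2.4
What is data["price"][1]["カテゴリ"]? "Toys"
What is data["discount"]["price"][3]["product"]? 1767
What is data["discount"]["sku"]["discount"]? 0.17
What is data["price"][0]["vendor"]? "FastShip"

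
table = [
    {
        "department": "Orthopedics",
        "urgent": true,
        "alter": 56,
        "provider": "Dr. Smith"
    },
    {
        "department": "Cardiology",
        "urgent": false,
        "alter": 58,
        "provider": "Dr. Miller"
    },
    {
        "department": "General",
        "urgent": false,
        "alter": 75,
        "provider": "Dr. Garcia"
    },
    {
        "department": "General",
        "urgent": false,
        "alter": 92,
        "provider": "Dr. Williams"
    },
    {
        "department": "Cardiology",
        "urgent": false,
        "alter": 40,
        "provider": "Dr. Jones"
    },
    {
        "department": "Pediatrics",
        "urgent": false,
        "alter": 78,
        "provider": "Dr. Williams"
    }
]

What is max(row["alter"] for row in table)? 92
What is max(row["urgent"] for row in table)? True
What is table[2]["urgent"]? False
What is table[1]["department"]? "Cardiology"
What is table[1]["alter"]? 58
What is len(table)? 6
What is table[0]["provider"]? "Dr. Smith"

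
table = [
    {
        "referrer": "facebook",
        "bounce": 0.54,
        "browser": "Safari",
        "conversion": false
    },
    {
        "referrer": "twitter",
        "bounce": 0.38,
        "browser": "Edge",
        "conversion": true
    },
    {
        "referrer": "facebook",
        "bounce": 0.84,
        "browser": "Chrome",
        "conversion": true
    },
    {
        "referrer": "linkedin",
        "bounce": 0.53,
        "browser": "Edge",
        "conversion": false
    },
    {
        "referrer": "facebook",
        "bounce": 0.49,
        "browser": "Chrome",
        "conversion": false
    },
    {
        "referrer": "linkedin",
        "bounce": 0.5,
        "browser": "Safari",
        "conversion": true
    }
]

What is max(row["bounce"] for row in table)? 0.84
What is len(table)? 6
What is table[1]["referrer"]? "twitter"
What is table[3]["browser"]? "Edge"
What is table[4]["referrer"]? "facebook"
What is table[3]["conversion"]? False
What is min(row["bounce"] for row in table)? 0.38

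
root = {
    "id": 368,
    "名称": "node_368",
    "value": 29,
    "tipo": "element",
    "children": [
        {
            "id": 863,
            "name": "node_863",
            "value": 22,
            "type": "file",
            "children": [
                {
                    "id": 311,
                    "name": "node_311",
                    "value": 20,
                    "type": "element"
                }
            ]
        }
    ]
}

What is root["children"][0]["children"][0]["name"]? "node_311"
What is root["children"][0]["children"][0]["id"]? 311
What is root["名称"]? "node_368"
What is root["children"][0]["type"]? "file"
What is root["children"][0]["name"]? "node_863"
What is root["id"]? 368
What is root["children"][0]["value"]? 22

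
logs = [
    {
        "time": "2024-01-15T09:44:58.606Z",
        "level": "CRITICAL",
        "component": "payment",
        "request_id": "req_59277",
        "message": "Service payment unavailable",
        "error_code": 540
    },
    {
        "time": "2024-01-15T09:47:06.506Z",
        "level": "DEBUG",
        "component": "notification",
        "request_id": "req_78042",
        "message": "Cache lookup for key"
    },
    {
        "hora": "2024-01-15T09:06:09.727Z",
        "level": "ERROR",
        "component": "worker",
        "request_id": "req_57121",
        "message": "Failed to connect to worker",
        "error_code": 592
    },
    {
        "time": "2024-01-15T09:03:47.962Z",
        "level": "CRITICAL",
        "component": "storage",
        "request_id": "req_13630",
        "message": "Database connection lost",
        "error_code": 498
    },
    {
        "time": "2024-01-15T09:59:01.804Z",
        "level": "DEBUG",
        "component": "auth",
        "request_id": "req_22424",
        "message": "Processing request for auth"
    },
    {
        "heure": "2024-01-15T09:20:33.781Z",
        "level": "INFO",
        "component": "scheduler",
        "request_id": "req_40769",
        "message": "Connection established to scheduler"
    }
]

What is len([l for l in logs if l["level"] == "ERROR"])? 1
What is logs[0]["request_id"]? "req_59277"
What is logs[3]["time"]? "2024-01-15T09:03:47.962Z"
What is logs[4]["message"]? "Processing request for auth"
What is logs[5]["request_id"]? "req_40769"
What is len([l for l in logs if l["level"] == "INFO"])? 1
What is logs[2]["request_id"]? "req_57121"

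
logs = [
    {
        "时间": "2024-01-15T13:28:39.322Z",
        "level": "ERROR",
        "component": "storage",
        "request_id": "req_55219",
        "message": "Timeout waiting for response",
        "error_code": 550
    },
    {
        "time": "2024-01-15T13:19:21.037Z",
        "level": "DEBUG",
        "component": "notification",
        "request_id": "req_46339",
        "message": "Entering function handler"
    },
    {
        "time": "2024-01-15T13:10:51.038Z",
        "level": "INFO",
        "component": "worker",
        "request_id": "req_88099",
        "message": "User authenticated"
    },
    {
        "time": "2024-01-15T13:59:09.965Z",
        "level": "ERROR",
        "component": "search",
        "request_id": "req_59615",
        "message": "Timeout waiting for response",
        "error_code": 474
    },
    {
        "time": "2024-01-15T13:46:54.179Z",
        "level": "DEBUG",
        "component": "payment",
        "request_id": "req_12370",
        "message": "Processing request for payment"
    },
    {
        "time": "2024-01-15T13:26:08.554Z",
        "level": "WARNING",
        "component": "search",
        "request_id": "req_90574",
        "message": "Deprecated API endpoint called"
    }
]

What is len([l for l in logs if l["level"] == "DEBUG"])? 2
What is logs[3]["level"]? "ERROR"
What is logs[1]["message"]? "Entering function handler"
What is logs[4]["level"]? "DEBUG"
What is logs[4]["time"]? "2024-01-15T13:46:54.179Z"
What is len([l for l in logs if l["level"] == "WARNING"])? 1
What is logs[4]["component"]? "payment"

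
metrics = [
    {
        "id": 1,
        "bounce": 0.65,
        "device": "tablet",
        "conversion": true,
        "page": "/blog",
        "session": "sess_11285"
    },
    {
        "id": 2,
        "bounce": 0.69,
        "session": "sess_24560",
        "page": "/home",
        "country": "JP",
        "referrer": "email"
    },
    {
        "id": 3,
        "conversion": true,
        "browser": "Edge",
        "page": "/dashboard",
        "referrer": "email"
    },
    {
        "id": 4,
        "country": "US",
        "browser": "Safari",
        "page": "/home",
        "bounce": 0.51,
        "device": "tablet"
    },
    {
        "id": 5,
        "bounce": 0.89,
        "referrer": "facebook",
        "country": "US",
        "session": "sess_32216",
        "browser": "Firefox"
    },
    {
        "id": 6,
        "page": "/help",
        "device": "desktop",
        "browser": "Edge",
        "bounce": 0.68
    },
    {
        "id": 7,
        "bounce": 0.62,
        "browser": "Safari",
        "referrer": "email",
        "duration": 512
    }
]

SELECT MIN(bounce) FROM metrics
0.51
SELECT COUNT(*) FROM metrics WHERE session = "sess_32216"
1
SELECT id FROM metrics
[1, 2, 3, 4, 5, 6, 7]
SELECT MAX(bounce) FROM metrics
0.89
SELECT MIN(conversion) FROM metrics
True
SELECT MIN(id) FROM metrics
1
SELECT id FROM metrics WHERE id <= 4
[1, 2, 3, 4]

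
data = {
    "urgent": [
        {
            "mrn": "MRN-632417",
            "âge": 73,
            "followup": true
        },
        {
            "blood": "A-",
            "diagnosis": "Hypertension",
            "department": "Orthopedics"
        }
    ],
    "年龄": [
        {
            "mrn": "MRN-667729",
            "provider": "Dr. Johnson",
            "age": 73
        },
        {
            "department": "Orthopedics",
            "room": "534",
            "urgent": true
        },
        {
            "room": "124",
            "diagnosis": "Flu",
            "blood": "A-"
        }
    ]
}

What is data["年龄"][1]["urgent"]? True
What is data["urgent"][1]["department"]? "Orthopedics"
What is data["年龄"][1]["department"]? "Orthopedics"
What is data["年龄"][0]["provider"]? "Dr. Johnson"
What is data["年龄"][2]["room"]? "124"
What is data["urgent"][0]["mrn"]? "MRN-632417"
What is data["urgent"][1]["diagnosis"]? "Hypertension"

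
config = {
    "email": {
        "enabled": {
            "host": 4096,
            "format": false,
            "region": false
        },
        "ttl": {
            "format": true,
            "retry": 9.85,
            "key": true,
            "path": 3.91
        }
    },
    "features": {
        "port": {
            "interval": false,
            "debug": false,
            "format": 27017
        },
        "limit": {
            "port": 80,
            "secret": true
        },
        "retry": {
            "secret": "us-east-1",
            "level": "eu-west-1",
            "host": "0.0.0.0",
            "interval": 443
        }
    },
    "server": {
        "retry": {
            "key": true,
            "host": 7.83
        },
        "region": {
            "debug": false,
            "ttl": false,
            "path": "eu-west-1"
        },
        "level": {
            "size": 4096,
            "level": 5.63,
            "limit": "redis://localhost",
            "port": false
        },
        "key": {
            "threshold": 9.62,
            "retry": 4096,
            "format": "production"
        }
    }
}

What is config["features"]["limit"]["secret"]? True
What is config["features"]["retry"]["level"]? "eu-west-1"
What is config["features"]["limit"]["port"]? 80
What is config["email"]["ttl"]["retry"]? 9.85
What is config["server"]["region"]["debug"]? False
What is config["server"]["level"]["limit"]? "redis://localhost"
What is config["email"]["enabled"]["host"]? 4096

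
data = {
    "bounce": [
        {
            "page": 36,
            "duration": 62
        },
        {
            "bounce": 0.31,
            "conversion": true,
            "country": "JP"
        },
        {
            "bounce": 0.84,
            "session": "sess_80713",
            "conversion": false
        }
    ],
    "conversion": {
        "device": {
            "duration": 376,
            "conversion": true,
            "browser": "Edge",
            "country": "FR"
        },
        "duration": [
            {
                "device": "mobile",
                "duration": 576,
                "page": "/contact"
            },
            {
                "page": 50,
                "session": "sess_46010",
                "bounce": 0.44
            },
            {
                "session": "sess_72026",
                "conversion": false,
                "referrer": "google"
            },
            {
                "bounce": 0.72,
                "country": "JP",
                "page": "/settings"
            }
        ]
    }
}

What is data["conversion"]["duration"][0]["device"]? "mobile"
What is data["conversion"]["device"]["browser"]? "Edge"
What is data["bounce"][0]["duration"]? 62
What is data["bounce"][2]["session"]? "sess_80713"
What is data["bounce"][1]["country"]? "JP"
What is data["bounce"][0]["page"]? 36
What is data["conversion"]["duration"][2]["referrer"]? "google"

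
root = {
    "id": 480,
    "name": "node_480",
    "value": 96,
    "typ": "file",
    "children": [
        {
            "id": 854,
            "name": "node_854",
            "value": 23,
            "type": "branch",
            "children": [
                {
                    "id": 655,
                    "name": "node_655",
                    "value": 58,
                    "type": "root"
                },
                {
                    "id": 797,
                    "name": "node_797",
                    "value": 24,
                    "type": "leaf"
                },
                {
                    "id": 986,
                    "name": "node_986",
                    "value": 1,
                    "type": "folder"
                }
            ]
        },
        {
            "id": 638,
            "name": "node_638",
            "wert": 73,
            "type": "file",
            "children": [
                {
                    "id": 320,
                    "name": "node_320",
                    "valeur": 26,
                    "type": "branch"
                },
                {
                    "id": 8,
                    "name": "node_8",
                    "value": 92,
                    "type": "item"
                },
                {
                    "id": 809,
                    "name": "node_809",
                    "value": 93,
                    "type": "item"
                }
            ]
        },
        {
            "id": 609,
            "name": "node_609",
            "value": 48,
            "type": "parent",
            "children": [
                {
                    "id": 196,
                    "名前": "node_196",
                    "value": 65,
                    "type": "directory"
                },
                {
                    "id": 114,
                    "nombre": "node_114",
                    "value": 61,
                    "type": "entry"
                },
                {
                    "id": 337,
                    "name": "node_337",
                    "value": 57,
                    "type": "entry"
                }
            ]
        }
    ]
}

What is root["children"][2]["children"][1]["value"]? 61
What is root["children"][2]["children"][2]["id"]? 337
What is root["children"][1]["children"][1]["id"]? 8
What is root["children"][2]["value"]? 48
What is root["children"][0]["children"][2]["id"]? 986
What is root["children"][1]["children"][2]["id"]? 809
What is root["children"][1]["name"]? "node_638"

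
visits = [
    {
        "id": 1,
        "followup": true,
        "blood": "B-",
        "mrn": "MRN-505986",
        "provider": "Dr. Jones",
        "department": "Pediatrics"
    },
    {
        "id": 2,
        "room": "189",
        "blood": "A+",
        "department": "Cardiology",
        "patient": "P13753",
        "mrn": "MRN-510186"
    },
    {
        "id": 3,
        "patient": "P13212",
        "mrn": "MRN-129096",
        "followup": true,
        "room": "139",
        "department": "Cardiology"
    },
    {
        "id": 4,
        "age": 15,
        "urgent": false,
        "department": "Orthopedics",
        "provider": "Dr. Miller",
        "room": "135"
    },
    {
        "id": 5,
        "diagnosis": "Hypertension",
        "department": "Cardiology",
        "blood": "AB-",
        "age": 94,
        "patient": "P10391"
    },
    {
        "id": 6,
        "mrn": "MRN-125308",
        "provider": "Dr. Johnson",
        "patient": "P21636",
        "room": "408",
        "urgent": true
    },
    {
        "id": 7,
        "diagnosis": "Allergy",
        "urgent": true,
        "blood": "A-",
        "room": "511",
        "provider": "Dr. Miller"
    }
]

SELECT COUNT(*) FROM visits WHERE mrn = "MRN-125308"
1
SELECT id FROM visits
[1, 2, 3, 4, 5, 6, 7]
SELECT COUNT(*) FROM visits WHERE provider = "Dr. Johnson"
1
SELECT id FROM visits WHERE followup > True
[]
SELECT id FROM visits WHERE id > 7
[]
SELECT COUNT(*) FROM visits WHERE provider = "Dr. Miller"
2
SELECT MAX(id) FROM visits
7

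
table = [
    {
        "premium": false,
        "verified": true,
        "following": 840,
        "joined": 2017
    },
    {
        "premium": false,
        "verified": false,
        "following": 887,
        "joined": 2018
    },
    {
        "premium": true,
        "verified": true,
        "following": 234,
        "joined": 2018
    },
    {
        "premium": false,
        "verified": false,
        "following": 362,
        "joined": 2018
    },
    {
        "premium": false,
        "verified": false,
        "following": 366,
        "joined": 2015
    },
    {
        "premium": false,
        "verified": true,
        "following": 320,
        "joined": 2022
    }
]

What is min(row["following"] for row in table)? 234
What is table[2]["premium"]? True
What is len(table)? 6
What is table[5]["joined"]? 2022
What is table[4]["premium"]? False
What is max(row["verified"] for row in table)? True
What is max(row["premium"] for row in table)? True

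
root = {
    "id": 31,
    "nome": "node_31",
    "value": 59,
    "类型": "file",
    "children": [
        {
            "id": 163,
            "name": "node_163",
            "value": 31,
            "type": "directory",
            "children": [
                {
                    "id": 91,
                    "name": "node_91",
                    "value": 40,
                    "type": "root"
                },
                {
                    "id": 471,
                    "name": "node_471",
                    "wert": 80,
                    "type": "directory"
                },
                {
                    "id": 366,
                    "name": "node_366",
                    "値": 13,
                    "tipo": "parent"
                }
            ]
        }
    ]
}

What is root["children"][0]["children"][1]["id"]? 471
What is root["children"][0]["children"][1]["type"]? "directory"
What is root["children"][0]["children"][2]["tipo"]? "parent"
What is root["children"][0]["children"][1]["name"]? "node_471"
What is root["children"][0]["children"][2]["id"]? 366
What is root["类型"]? "file"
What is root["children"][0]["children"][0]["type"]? "root"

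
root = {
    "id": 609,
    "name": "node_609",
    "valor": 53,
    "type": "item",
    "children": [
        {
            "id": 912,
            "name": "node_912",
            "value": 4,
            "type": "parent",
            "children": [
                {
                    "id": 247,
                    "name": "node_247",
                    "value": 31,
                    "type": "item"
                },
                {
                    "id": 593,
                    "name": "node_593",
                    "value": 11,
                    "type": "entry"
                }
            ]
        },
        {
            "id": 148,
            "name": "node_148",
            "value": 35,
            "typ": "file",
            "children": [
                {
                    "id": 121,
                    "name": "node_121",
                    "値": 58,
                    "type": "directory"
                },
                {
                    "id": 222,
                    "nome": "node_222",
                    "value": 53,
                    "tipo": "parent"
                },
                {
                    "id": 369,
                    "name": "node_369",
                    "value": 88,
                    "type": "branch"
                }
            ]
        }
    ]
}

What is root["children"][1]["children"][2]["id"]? 369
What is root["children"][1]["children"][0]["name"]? "node_121"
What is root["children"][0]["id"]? 912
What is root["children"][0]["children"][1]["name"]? "node_593"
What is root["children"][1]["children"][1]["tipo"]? "parent"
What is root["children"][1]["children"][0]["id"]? 121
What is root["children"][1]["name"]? "node_148"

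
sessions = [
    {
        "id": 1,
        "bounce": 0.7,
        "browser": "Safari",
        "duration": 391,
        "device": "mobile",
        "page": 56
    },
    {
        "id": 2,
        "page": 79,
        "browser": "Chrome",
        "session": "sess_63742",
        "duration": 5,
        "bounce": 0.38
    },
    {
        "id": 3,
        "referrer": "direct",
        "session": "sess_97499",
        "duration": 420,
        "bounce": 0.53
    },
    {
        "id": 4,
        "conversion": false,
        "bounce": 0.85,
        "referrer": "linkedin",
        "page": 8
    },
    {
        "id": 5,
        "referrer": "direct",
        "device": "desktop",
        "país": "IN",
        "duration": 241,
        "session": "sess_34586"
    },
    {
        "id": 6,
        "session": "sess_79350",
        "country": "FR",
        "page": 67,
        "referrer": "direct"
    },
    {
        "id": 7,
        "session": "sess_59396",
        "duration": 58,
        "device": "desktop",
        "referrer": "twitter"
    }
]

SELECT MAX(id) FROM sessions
7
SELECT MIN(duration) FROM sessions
5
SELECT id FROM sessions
[1, 2, 3, 4, 5, 6, 7]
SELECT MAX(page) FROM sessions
79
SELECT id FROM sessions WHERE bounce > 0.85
[]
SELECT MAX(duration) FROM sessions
420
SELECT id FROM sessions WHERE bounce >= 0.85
[4]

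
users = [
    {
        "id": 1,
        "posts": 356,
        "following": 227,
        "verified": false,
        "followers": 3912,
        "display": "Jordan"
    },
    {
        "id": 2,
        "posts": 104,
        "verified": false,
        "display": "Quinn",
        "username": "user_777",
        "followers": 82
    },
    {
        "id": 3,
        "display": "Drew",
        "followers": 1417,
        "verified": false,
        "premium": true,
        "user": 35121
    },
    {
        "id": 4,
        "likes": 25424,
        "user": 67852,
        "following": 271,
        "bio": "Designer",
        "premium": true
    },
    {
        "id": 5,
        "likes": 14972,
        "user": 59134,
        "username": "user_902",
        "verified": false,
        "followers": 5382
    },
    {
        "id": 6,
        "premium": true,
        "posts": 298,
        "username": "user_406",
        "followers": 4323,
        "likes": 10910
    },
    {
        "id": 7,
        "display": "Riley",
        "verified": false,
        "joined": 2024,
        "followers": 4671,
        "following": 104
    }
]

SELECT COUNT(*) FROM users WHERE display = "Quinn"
1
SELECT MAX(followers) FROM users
5382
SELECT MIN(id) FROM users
1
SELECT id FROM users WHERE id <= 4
[1, 2, 3, 4]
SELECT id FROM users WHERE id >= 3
[3, 4, 5, 6, 7]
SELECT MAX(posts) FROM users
356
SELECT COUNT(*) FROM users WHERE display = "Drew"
1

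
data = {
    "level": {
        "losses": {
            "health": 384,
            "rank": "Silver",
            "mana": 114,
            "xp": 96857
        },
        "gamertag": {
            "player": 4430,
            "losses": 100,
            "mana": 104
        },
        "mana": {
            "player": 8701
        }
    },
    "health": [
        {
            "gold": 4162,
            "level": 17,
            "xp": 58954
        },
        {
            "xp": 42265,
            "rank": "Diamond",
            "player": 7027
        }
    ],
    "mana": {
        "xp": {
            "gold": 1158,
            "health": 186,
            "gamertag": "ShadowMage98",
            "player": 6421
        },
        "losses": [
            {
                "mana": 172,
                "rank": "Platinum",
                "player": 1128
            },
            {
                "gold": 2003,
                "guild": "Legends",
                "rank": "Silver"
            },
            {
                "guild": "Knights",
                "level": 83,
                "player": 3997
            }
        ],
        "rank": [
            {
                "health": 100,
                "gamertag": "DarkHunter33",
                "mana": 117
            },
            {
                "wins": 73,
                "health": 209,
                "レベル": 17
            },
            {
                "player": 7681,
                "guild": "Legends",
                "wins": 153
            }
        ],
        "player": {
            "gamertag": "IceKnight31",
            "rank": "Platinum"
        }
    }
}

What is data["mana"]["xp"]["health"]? 186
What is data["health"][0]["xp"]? 58954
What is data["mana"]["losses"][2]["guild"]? "Knights"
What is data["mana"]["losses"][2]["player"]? 3997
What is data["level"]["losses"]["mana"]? 114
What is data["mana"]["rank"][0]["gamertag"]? "DarkHunter33"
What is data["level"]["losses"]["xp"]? 96857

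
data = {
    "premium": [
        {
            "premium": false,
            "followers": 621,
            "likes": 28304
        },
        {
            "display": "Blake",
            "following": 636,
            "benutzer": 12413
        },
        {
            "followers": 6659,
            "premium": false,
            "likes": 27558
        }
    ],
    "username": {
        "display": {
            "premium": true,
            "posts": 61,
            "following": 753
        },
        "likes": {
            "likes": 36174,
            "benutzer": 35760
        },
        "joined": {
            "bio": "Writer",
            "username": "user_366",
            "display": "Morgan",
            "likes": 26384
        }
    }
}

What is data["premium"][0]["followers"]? 621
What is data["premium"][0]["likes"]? 28304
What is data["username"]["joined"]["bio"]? "Writer"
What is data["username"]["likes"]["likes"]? 36174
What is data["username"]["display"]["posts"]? 61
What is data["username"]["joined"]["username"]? "user_366"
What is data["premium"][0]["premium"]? False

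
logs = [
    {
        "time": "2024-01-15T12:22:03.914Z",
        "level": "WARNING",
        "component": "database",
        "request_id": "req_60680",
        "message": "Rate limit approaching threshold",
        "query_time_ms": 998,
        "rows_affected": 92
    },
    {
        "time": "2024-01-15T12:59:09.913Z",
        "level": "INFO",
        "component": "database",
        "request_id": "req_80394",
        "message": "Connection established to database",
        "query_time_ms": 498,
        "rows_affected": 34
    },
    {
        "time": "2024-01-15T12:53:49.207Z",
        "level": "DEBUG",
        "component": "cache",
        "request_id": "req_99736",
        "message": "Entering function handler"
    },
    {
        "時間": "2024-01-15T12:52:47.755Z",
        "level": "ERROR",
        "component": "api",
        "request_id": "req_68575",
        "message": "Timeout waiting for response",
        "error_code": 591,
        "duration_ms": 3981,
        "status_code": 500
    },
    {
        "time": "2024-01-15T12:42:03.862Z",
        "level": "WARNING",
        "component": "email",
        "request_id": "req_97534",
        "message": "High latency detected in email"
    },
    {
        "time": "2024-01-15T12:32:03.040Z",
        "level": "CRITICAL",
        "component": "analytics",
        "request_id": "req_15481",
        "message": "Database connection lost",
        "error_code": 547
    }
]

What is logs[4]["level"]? "WARNING"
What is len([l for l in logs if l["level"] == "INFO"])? 1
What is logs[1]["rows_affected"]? 34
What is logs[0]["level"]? "WARNING"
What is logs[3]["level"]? "ERROR"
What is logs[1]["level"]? "INFO"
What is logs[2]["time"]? "2024-01-15T12:53:49.207Z"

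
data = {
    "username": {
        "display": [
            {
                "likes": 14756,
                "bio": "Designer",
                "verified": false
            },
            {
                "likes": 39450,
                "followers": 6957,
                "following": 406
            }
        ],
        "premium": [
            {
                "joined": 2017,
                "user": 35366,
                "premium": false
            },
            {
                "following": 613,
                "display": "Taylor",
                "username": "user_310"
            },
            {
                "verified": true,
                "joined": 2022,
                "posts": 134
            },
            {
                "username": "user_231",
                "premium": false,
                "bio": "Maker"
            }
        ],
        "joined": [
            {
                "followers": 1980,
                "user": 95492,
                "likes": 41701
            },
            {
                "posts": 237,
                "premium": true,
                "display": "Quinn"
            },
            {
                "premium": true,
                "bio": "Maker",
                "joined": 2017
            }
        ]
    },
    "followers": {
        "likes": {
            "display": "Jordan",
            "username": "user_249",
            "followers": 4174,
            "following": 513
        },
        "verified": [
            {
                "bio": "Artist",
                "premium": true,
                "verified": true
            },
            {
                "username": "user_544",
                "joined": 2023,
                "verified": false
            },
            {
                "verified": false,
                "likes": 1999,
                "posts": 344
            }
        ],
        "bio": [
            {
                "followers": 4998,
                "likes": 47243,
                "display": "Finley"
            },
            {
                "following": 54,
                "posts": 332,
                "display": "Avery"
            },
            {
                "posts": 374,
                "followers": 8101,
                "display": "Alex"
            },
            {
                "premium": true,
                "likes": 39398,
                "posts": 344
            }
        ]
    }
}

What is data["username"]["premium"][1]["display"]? "Taylor"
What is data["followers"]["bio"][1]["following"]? 54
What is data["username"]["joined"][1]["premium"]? True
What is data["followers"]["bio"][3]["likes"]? 39398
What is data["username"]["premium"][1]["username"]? "user_310"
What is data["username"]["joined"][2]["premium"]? True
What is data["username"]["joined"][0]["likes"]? 41701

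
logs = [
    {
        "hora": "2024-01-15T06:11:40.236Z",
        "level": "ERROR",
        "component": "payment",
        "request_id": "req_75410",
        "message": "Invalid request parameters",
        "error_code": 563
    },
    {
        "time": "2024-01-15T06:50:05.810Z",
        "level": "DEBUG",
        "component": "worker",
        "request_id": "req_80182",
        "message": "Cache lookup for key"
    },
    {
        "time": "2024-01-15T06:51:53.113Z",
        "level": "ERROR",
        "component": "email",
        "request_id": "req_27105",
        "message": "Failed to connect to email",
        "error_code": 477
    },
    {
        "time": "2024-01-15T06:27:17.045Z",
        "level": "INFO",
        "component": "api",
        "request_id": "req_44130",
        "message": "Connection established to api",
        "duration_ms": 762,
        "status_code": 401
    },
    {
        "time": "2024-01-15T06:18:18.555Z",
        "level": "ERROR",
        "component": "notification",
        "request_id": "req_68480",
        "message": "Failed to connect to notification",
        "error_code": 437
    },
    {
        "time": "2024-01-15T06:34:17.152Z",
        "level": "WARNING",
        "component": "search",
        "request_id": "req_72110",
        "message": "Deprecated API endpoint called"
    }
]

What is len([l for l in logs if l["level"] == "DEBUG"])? 1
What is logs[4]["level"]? "ERROR"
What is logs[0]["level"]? "ERROR"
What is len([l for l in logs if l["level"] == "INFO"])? 1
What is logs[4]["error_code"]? 437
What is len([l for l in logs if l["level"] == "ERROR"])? 3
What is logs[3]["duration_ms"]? 762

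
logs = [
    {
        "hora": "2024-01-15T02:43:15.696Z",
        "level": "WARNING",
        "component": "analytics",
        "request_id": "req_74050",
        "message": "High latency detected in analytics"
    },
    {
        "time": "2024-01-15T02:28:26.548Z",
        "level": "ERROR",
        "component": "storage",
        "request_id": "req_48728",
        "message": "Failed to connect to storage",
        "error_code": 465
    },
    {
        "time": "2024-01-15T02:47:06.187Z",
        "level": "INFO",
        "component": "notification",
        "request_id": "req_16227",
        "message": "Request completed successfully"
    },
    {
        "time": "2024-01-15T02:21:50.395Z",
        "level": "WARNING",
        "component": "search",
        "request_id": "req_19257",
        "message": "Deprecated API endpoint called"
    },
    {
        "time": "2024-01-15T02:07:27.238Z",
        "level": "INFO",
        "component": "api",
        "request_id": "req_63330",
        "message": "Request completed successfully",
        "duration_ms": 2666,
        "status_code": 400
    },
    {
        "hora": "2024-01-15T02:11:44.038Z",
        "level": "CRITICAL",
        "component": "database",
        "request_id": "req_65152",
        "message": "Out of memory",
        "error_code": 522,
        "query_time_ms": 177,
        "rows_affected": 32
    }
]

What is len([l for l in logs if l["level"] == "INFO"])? 2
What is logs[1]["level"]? "ERROR"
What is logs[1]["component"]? "storage"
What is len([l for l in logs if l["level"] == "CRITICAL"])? 1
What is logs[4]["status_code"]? 400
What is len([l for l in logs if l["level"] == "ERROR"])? 1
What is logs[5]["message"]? "Out of memory"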